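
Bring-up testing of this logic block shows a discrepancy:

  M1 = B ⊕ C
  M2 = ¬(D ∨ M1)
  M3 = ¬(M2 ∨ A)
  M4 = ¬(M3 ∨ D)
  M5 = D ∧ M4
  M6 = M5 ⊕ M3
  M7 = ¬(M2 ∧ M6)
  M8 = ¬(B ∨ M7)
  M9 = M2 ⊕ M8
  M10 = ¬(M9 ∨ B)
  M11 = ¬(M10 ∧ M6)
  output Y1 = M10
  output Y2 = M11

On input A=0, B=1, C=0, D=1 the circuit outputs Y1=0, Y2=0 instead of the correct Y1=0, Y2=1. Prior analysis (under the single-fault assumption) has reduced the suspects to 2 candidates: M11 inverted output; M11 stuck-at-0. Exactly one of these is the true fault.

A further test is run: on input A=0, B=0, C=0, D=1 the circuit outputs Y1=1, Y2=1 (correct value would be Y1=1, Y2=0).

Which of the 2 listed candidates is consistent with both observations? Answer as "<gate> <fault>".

Evaluate each candidate on input A=0, B=0, C=0, D=1:
  M11 inverted output: M1=0, M2=0, M3=1, M4=0, M5=0, M6=1, M7=1, M8=0, M9=0, M10=1, M11=1 [inverted output] → Y1=1, Y2=1 — matches
  M11 stuck-at-0: M1=0, M2=0, M3=1, M4=0, M5=0, M6=1, M7=1, M8=0, M9=0, M10=1, M11=0 [stuck-at-0] → Y1=1, Y2=0 — eliminated
Only M11 inverted output reproduces the observed Y1=1, Y2=1.

M11 inverted output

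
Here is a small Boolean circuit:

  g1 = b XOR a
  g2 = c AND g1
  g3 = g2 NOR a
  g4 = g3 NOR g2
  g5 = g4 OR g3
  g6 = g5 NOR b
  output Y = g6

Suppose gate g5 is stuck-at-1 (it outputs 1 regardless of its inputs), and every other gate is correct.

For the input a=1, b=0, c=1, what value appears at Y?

0

Propagate with g5 forced: g1=1, g2=1, g3=0, g4=0, g5=1 [stuck-at-1], g6=0.
So Y = 0. (Without the fault it would be 1.)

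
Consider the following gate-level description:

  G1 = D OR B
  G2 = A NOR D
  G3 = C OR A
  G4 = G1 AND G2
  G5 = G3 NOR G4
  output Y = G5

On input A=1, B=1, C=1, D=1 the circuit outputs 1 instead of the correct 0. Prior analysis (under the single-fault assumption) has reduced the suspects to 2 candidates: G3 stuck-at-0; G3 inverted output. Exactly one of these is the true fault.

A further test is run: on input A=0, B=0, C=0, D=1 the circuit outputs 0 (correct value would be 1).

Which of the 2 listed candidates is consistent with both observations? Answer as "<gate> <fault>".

G3 inverted output

Evaluate each candidate on input A=0, B=0, C=0, D=1:
  G3 stuck-at-0: G1=1, G2=0, G3=0 [stuck-at-0], G4=0, G5=1 → 1 — eliminated
  G3 inverted output: G1=1, G2=0, G3=1 [inverted output], G4=0, G5=0 → 0 — matches
Only G3 inverted output reproduces the observed 0.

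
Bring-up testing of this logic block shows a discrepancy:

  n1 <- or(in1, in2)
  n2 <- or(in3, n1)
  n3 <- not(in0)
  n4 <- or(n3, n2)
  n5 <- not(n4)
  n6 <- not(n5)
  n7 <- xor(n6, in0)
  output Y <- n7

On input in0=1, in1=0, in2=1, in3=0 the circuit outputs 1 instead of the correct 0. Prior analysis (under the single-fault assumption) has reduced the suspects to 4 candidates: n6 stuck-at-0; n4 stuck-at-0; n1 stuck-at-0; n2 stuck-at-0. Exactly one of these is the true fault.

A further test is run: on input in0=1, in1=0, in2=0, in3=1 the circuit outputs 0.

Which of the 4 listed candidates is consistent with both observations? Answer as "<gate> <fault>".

Evaluate each candidate on input in0=1, in1=0, in2=0, in3=1:
  n6 stuck-at-0: n1=0, n2=1, n3=0, n4=1, n5=0, n6=0 [stuck-at-0], n7=1 → 1 — eliminated
  n4 stuck-at-0: n1=0, n2=1, n3=0, n4=0 [stuck-at-0], n5=1, n6=0, n7=1 → 1 — eliminated
  n1 stuck-at-0: n1=0 [stuck-at-0], n2=1, n3=0, n4=1, n5=0, n6=1, n7=0 → 0 — matches
  n2 stuck-at-0: n1=0, n2=0 [stuck-at-0], n3=0, n4=0, n5=1, n6=0, n7=1 → 1 — eliminated
Only n1 stuck-at-0 reproduces the observed 0.

n1 stuck-at-0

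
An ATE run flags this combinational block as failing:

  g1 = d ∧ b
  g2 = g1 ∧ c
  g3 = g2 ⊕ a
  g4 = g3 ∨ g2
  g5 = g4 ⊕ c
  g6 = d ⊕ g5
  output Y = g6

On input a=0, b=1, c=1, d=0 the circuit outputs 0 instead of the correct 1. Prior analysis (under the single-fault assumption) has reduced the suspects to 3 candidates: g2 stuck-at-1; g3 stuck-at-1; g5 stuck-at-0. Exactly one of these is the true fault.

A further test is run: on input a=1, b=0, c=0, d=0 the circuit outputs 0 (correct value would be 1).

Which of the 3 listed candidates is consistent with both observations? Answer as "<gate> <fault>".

Evaluate each candidate on input a=1, b=0, c=0, d=0:
  g2 stuck-at-1: g1=0, g2=1 [stuck-at-1], g3=0, g4=1, g5=1, g6=1 → 1 — eliminated
  g3 stuck-at-1: g1=0, g2=0, g3=1 [stuck-at-1], g4=1, g5=1, g6=1 → 1 — eliminated
  g5 stuck-at-0: g1=0, g2=0, g3=1, g4=1, g5=0 [stuck-at-0], g6=0 → 0 — matches
Only g5 stuck-at-0 reproduces the observed 0.

g5 stuck-at-0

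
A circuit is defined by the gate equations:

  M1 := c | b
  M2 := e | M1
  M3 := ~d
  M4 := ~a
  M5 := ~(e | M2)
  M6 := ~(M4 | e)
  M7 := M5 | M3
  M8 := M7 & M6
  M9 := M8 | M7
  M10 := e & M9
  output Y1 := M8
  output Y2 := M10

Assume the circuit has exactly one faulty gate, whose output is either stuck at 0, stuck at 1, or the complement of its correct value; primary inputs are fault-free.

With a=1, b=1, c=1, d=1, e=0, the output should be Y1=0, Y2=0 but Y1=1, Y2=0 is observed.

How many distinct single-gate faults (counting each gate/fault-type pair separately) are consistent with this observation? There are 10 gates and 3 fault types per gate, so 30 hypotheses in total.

Fault-free: M1=1, M2=1, M3=0, M4=0, M5=0, M6=1, M7=0, M8=0, M9=0, M10=0 → Y1=0, Y2=0. Observed Y1=1, Y2=0.
  M1: stuck-at-0, inverted output ✓; others ✗
  M2: stuck-at-0, inverted output ✓; others ✗
  M3: stuck-at-1, inverted output ✓; others ✗
  M4: none of the 3 fault types match ✗
  M5: stuck-at-1, inverted output ✓; others ✗
  M6: none of the 3 fault types match ✗
  M7: stuck-at-1, inverted output ✓; others ✗
  M8: stuck-at-1, inverted output ✓; others ✗
  M9: none of the 3 fault types match ✗
  M10: none of the 3 fault types match ✗
Consistent faults: {M1 stuck-at-0, M1 inverted output, M2 stuck-at-0, M2 inverted output, M3 stuck-at-1, M3 inverted output, M5 stuck-at-1, M5 inverted output, M7 stuck-at-1, M7 inverted output, M8 stuck-at-1, M8 inverted output} — 12 in all.

12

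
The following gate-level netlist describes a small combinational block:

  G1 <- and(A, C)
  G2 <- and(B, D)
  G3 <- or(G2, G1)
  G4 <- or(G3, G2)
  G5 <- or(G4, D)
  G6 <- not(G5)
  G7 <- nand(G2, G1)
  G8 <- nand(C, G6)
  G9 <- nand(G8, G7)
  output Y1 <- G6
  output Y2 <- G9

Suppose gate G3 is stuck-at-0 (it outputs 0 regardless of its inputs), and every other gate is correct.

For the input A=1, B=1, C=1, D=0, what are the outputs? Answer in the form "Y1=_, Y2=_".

Y1=1, Y2=1

Propagate with G3 forced: G1=1, G2=0, G3=0 [stuck-at-0], G4=0, G5=0, G6=1, G7=1, G8=0, G9=1.
So the outputs are Y1=1, Y2=1. (Without the fault they would be Y1=0, Y2=0.)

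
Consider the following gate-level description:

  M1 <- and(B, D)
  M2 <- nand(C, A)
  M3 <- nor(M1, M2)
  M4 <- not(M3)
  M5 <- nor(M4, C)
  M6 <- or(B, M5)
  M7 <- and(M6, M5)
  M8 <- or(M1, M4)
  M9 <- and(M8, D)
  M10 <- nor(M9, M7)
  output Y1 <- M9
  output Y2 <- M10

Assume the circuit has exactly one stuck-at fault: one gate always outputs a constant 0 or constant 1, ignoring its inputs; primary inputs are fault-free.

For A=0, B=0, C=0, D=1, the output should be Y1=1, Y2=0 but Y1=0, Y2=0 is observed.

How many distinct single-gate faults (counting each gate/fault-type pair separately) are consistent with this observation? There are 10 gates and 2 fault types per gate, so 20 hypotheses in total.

3

Fault-free: M1=0, M2=1, M3=0, M4=1, M5=0, M6=0, M7=0, M8=1, M9=1, M10=0 → Y1=1, Y2=0. Observed Y1=0, Y2=0.
  M1: none of the 2 fault types match ✗
  M2: stuck-at-0 ✓; others ✗
  M3: stuck-at-1 ✓; others ✗
  M4: stuck-at-0 ✓; others ✗
  M5: none of the 2 fault types match ✗
  M6: none of the 2 fault types match ✗
  M7: none of the 2 fault types match ✗
  M8: none of the 2 fault types match ✗
  M9: none of the 2 fault types match ✗
  M10: none of the 2 fault types match ✗
Consistent faults: {M2 stuck-at-0, M3 stuck-at-1, M4 stuck-at-0} — 3 in all.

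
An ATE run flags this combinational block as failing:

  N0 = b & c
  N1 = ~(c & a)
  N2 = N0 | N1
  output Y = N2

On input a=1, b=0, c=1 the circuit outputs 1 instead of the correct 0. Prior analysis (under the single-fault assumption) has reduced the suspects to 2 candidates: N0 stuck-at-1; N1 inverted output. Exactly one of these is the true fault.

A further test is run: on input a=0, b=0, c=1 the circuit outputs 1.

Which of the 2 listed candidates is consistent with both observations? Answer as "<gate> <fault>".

Evaluate each candidate on input a=0, b=0, c=1:
  N0 stuck-at-1: N0=1 [stuck-at-1], N1=1, N2=1 → 1 — matches
  N1 inverted output: N0=0, N1=0 [inverted output], N2=0 → 0 — eliminated
Only N0 stuck-at-1 reproduces the observed 1.

N0 stuck-at-1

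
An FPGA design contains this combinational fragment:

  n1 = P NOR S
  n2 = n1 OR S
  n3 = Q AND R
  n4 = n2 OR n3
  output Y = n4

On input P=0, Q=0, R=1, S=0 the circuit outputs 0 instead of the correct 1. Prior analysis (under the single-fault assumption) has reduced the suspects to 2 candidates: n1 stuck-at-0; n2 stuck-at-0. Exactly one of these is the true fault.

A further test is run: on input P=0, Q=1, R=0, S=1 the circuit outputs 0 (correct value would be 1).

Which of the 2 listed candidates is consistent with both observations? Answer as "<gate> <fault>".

Evaluate each candidate on input P=0, Q=1, R=0, S=1:
  n1 stuck-at-0: n1=0 [stuck-at-0], n2=1, n3=0, n4=1 → 1 — eliminated
  n2 stuck-at-0: n1=0, n2=0 [stuck-at-0], n3=0, n4=0 → 0 — matches
Only n2 stuck-at-0 reproduces the observed 0.

n2 stuck-at-0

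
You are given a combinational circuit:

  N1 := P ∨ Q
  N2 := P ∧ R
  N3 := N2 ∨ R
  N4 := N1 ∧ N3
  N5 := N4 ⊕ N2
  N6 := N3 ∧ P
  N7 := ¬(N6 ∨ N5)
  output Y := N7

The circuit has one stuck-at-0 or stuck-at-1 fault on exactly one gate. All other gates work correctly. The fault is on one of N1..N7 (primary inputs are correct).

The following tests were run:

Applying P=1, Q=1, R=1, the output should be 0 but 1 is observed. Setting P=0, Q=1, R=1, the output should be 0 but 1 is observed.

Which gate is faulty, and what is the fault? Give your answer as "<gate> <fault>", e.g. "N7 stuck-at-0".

Fault-free values for test 1 (P=1, Q=1, R=1): N1=1, N2=1, N3=1, N4=1, N5=0, N6=1, N7=0, giving Y=0. Observed 1.
Test 1: faults giving observed 1 are {N6 stuck-at-0, N7 stuck-at-1}.
Test 2 (P=0, Q=1, R=1): fault-free N1=1, N2=0, N3=1, N4=1, N5=1, N6=0, N7=0 → 0; observed 1. Eliminates N6 stuck-at-0.
Only N7 stuck-at-1 is consistent with every test.

N7 stuck-at-1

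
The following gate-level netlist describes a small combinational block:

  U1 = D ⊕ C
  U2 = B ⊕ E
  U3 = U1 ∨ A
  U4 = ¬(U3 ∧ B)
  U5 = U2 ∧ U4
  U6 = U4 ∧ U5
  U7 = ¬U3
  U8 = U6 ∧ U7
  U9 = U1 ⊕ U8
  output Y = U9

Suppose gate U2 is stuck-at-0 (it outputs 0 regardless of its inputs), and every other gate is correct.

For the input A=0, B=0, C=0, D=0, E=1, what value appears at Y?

0

Propagate with U2 forced: U1=0, U2=0 [stuck-at-0], U3=0, U4=1, U5=0, U6=0, U7=1, U8=0, U9=0.
So Y = 0. (Without the fault it would be 1.)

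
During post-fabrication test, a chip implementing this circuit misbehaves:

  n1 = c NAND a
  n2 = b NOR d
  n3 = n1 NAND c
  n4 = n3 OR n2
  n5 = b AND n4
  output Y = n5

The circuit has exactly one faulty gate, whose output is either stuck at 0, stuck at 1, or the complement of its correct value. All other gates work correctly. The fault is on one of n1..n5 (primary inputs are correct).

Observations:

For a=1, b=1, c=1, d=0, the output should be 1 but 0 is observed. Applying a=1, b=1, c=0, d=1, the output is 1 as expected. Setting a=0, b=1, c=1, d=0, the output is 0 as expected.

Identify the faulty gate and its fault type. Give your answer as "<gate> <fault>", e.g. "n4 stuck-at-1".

n1 stuck-at-1

Fault-free values for test 1 (a=1, b=1, c=1, d=0): n1=0, n2=0, n3=1, n4=1, n5=1, giving Y=1. Observed 0.
Test 1: faults giving observed 0 are {n1 stuck-at-1, n1 inverted output, n3 stuck-at-0, n3 inverted output, n4 stuck-at-0, n4 inverted output, n5 stuck-at-0, n5 inverted output}.
Test 2 (a=1, b=1, c=0, d=1): fault-free n1=1, n2=0, n3=1, n4=1, n5=1 → 1; observed 1. Eliminates n3 stuck-at-0, n3 inverted output, n4 stuck-at-0, n4 inverted output, n5 stuck-at-0, n5 inverted output.
Test 3 (a=0, b=1, c=1, d=0): fault-free n1=1, n2=0, n3=0, n4=0, n5=0 → 0; observed 0. Eliminates n1 inverted output.
Only n1 stuck-at-1 is consistent with every test.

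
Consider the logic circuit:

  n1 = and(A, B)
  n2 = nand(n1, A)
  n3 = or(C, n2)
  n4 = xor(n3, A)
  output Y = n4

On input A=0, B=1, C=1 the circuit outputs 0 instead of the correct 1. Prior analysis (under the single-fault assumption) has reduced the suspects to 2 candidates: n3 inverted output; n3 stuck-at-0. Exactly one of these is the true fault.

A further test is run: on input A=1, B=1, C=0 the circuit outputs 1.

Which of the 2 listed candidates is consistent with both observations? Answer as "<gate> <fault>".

n3 stuck-at-0

Evaluate each candidate on input A=1, B=1, C=0:
  n3 inverted output: n1=1, n2=0, n3=1 [inverted output], n4=0 → 0 — eliminated
  n3 stuck-at-0: n1=1, n2=0, n3=0 [stuck-at-0], n4=1 → 1 — matches
Only n3 stuck-at-0 reproduces the observed 1.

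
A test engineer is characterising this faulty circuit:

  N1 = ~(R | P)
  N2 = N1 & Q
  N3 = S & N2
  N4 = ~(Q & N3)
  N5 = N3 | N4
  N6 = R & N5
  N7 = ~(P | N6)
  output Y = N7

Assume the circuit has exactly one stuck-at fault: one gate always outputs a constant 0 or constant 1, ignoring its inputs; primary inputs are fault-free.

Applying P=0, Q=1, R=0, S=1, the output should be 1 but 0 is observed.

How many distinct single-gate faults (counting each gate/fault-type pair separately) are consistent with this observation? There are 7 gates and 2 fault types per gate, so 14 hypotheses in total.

Fault-free: N1=1, N2=1, N3=1, N4=0, N5=1, N6=0, N7=1 → 1. Observed 0.
  N1 stuck-at-0: output 1 ✗
  N1 stuck-at-1: output 1 ✗
  N2 stuck-at-0: output 1 ✗
  N2 stuck-at-1: output 1 ✗
  N3 stuck-at-0: output 1 ✗
  N3 stuck-at-1: output 1 ✗
  N4 stuck-at-0: output 1 ✗
  N4 stuck-at-1: output 1 ✗
  N5 stuck-at-0: output 1 ✗
  N5 stuck-at-1: output 1 ✗
  N6 stuck-at-0: output 1 ✗
  N6 stuck-at-1: output 0 ✓
  N7 stuck-at-0: output 0 ✓
  N7 stuck-at-1: output 1 ✗
Consistent faults: {N6 stuck-at-1, N7 stuck-at-0} — 2 in all.

2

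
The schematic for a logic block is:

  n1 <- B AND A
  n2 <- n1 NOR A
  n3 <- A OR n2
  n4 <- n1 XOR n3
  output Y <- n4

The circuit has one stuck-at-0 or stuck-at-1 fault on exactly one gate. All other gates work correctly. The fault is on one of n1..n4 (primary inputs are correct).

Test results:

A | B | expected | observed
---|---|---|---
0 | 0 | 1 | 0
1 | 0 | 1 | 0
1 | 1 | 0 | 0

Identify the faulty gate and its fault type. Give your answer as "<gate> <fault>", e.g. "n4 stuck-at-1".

n4 stuck-at-0

Fault-free values for test 1 (A=0, B=0): n1=0, n2=1, n3=1, n4=1, giving Y=1. Observed 0.
Test 1: faults giving observed 0 are {n2 stuck-at-0, n3 stuck-at-0, n4 stuck-at-0}.
Test 2 (A=1, B=0): fault-free n1=0, n2=0, n3=1, n4=1 → 1; observed 0. Eliminates n2 stuck-at-0.
Test 3 (A=1, B=1): fault-free n1=1, n2=0, n3=1, n4=0 → 0; observed 0. Eliminates n3 stuck-at-0.
Only n4 stuck-at-0 is consistent with every test.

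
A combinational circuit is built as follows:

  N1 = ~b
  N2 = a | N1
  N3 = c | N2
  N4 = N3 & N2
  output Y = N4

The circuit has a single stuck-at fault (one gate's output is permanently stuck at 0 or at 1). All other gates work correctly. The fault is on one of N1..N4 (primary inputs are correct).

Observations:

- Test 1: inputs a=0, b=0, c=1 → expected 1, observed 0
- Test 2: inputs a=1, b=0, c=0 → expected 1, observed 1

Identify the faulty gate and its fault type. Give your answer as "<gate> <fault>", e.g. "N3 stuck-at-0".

N1 stuck-at-0

Fault-free values for test 1 (a=0, b=0, c=1): N1=1, N2=1, N3=1, N4=1, giving Y=1. Observed 0.
Test 1: faults giving observed 0 are {N1 stuck-at-0, N2 stuck-at-0, N3 stuck-at-0, N4 stuck-at-0}.
Test 2 (a=1, b=0, c=0): fault-free N1=1, N2=1, N3=1, N4=1 → 1; observed 1. Eliminates N2 stuck-at-0, N3 stuck-at-0, N4 stuck-at-0.
Only N1 stuck-at-0 is consistent with every test.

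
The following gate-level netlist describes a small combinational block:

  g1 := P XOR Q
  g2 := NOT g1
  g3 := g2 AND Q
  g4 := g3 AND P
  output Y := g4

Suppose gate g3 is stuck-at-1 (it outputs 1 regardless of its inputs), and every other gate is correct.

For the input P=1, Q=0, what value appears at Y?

Propagate with g3 forced: g1=1, g2=0, g3=1 [stuck-at-1], g4=1.
So Y = 1. (Without the fault it would be 0.)

1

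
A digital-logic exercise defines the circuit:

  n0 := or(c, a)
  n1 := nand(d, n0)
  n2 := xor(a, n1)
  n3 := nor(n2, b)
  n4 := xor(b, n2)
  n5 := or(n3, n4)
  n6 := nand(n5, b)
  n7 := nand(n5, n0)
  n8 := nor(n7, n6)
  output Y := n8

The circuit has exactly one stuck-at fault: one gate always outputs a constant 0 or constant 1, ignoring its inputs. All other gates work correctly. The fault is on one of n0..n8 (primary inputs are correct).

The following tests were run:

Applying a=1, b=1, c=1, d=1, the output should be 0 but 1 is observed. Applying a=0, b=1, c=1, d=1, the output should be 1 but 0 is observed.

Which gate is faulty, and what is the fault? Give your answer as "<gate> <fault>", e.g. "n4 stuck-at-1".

n1 stuck-at-1

Fault-free values for test 1 (a=1, b=1, c=1, d=1): n0=1, n1=0, n2=1, n3=0, n4=0, n5=0, n6=1, n7=1, n8=0, giving Y=0. Observed 1.
Test 1: faults giving observed 1 are {n1 stuck-at-1, n2 stuck-at-0, n3 stuck-at-1, n4 stuck-at-1, n5 stuck-at-1, n8 stuck-at-1}.
Test 2 (a=0, b=1, c=1, d=1): fault-free n0=1, n1=0, n2=0, n3=0, n4=1, n5=1, n6=0, n7=0, n8=1 → 1; observed 0. Eliminates n2 stuck-at-0, n3 stuck-at-1, n4 stuck-at-1, n5 stuck-at-1, n8 stuck-at-1.
Only n1 stuck-at-1 is consistent with every test.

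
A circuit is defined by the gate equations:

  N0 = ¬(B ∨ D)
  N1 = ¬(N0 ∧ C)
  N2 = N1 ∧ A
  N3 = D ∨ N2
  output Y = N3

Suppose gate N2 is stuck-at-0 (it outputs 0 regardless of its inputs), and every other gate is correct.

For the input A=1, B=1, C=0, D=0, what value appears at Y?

Propagate with N2 forced: N0=0, N1=1, N2=0 [stuck-at-0], N3=0.
So Y = 0. (Without the fault it would be 1.)

0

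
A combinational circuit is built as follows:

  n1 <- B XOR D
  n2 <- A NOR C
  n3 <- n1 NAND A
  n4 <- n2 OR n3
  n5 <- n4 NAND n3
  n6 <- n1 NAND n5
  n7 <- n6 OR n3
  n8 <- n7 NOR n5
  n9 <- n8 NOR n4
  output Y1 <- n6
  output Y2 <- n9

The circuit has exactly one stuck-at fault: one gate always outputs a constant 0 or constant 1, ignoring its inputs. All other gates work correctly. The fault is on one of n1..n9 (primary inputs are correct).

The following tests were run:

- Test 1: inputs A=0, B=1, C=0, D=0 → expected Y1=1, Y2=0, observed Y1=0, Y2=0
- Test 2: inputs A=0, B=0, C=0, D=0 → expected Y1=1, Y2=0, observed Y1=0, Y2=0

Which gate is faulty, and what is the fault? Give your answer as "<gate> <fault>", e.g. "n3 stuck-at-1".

Fault-free values for test 1 (A=0, B=1, C=0, D=0): n1=1, n2=1, n3=1, n4=1, n5=0, n6=1, n7=1, n8=0, n9=0, giving Y1=1, Y2=0. Observed Y1=0, Y2=0.
Test 1: faults giving observed Y1=0, Y2=0 are {n3 stuck-at-0, n5 stuck-at-1, n6 stuck-at-0}.
Test 2 (A=0, B=0, C=0, D=0): fault-free n1=0, n2=1, n3=1, n4=1, n5=0, n6=1, n7=1, n8=0, n9=0 → Y1=1, Y2=0; observed Y1=0, Y2=0. Eliminates n3 stuck-at-0, n5 stuck-at-1.
Only n6 stuck-at-0 is consistent with every test.

n6 stuck-at-0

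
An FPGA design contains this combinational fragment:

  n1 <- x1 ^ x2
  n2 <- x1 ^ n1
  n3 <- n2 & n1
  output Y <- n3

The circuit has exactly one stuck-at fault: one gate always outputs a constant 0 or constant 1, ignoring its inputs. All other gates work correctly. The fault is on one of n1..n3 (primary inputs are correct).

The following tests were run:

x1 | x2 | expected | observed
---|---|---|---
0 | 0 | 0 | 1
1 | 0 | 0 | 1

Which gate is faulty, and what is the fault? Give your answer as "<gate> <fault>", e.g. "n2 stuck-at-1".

Fault-free values for test 1 (x1=0, x2=0): n1=0, n2=0, n3=0, giving Y=0. Observed 1.
Test 1: faults giving observed 1 are {n1 stuck-at-1, n3 stuck-at-1}.
Test 2 (x1=1, x2=0): fault-free n1=1, n2=0, n3=0 → 0; observed 1. Eliminates n1 stuck-at-1.
Only n3 stuck-at-1 is consistent with every test.

n3 stuck-at-1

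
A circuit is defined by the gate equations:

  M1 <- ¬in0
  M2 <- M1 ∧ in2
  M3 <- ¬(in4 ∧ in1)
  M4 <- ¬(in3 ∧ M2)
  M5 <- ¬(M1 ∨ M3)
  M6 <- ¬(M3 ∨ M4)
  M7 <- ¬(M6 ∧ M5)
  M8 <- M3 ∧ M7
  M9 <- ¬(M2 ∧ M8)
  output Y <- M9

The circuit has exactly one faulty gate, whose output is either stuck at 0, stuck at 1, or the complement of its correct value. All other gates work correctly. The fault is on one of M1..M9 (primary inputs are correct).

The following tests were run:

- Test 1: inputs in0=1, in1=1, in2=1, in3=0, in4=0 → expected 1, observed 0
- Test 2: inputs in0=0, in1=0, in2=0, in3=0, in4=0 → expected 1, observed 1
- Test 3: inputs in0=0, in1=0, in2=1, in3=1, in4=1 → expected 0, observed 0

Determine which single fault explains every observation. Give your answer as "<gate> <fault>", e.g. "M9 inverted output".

Fault-free values for test 1 (in0=1, in1=1, in2=1, in3=0, in4=0): M1=0, M2=0, M3=1, M4=1, M5=0, M6=0, M7=1, M8=1, M9=1, giving Y=1. Observed 0.
Test 1: faults giving observed 0 are {M1 stuck-at-1, M1 inverted output, M2 stuck-at-1, M2 inverted output, M9 stuck-at-0, M9 inverted output}.
Test 2 (in0=0, in1=0, in2=0, in3=0, in4=0): fault-free M1=1, M2=0, M3=1, M4=1, M5=0, M6=0, M7=1, M8=1, M9=1 → 1; observed 1. Eliminates M2 stuck-at-1, M2 inverted output, M9 stuck-at-0, M9 inverted output.
Test 3 (in0=0, in1=0, in2=1, in3=1, in4=1): fault-free M1=1, M2=1, M3=1, M4=0, M5=0, M6=0, M7=1, M8=1, M9=0 → 0; observed 0. Eliminates M1 inverted output.
Only M1 stuck-at-1 is consistent with every test.

M1 stuck-at-1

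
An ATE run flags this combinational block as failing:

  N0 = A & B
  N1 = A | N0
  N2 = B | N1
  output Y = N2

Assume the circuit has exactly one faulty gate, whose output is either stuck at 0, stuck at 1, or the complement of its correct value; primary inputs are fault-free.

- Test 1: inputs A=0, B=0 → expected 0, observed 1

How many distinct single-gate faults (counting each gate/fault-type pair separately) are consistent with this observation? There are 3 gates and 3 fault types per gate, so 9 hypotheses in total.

6

Fault-free: N0=0, N1=0, N2=0 → 0. Observed 1.
  N0 stuck-at-0: output 0 ✗
  N0 stuck-at-1: output 1 ✓
  N0 inverted output: output 1 ✓
  N1 stuck-at-0: output 0 ✗
  N1 stuck-at-1: output 1 ✓
  N1 inverted output: output 1 ✓
  N2 stuck-at-0: output 0 ✗
  N2 stuck-at-1: output 1 ✓
  N2 inverted output: output 1 ✓
Consistent faults: {N0 stuck-at-1, N0 inverted output, N1 stuck-at-1, N1 inverted output, N2 stuck-at-1, N2 inverted output} — 6 in all.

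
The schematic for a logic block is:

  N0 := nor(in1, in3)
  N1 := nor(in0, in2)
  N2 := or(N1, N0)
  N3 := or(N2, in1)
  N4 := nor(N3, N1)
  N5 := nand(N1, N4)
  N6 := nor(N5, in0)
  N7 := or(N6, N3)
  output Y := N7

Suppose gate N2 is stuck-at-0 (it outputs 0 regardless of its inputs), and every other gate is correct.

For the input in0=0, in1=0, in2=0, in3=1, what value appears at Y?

Propagate with N2 forced: N0=0, N1=1, N2=0 [stuck-at-0], N3=0, N4=0, N5=1, N6=0, N7=0.
So Y = 0. (Without the fault it would be 1.)

0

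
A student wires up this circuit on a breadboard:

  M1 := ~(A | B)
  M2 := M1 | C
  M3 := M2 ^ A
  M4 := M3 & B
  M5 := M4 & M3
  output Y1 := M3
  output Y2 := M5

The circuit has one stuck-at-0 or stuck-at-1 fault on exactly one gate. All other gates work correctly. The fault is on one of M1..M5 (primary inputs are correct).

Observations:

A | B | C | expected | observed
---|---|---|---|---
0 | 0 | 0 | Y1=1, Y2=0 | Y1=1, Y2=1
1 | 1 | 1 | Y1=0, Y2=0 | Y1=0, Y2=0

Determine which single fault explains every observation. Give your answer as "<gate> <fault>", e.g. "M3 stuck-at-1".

M4 stuck-at-1

Fault-free values for test 1 (A=0, B=0, C=0): M1=1, M2=1, M3=1, M4=0, M5=0, giving Y1=1, Y2=0. Observed Y1=1, Y2=1.
Test 1: faults giving observed Y1=1, Y2=1 are {M4 stuck-at-1, M5 stuck-at-1}.
Test 2 (A=1, B=1, C=1): fault-free M1=0, M2=1, M3=0, M4=0, M5=0 → Y1=0, Y2=0; observed Y1=0, Y2=0. Eliminates M5 stuck-at-1.
Only M4 stuck-at-1 is consistent with every test.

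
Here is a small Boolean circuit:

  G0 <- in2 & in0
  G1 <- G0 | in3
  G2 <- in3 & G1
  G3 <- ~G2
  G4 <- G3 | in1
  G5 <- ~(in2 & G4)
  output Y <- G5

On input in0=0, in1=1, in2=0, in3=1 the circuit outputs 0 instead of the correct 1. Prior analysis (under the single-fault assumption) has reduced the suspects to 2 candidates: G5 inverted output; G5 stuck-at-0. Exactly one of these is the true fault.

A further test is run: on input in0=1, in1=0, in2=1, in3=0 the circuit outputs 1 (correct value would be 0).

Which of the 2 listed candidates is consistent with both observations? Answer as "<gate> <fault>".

Evaluate each candidate on input in0=1, in1=0, in2=1, in3=0:
  G5 inverted output: G0=1, G1=1, G2=0, G3=1, G4=1, G5=1 [inverted output] → 1 — matches
  G5 stuck-at-0: G0=1, G1=1, G2=0, G3=1, G4=1, G5=0 [stuck-at-0] → 0 — eliminated
Only G5 inverted output reproduces the observed 1.

G5 inverted output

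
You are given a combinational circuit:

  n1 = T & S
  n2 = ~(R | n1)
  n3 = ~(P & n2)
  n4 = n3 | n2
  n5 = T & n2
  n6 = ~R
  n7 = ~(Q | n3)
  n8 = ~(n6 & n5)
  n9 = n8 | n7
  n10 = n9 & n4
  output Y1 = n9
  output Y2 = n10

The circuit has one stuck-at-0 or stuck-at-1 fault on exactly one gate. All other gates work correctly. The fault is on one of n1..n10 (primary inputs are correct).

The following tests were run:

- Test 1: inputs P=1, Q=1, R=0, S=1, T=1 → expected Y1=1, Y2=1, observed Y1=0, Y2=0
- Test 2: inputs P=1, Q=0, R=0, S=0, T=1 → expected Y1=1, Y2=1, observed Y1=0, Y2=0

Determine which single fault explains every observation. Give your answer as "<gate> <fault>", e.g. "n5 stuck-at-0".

n9 stuck-at-0

Fault-free values for test 1 (P=1, Q=1, R=0, S=1, T=1): n1=1, n2=0, n3=1, n4=1, n5=0, n6=1, n7=0, n8=1, n9=1, n10=1, giving Y1=1, Y2=1. Observed Y1=0, Y2=0.
Test 1: faults giving observed Y1=0, Y2=0 are {n1 stuck-at-0, n2 stuck-at-1, n5 stuck-at-1, n8 stuck-at-0, n9 stuck-at-0}.
Test 2 (P=1, Q=0, R=0, S=0, T=1): fault-free n1=0, n2=1, n3=0, n4=1, n5=1, n6=1, n7=1, n8=0, n9=1, n10=1 → Y1=1, Y2=1; observed Y1=0, Y2=0. Eliminates n1 stuck-at-0, n2 stuck-at-1, n5 stuck-at-1, n8 stuck-at-0.
Only n9 stuck-at-0 is consistent with every test.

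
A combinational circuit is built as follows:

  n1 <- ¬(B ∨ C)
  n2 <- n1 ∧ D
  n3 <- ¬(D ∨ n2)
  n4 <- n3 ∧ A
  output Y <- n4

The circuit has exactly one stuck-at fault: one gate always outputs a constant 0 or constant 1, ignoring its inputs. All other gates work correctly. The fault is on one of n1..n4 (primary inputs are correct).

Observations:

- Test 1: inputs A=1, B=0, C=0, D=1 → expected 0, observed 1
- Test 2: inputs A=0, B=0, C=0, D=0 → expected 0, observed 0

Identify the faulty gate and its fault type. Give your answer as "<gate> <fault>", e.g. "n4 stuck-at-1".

n3 stuck-at-1

Fault-free values for test 1 (A=1, B=0, C=0, D=1): n1=1, n2=1, n3=0, n4=0, giving Y=0. Observed 1.
Test 1: faults giving observed 1 are {n3 stuck-at-1, n4 stuck-at-1}.
Test 2 (A=0, B=0, C=0, D=0): fault-free n1=1, n2=0, n3=1, n4=0 → 0; observed 0. Eliminates n4 stuck-at-1.
Only n3 stuck-at-1 is consistent with every test.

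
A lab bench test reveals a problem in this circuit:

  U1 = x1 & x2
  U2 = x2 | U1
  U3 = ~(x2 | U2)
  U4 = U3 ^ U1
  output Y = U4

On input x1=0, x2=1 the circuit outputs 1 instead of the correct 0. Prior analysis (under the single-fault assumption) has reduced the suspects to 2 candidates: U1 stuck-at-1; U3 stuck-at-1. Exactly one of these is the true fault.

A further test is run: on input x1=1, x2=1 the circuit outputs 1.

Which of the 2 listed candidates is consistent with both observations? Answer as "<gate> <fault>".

U1 stuck-at-1

Evaluate each candidate on input x1=1, x2=1:
  U1 stuck-at-1: U1=1 [stuck-at-1], U2=1, U3=0, U4=1 → 1 — matches
  U3 stuck-at-1: U1=1, U2=1, U3=1 [stuck-at-1], U4=0 → 0 — eliminated
Only U1 stuck-at-1 reproduces the observed 1.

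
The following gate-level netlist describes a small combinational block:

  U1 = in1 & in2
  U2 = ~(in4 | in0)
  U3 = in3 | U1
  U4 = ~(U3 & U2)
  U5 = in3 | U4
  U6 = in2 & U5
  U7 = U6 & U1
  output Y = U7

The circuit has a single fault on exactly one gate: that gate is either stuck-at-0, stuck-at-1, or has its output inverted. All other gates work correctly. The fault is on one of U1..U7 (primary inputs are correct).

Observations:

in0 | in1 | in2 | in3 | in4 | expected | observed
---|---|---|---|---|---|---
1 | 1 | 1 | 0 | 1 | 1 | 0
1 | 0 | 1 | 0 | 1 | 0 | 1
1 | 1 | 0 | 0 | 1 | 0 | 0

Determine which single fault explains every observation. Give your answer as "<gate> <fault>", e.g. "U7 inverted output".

Fault-free values for test 1 (in0=1, in1=1, in2=1, in3=0, in4=1): U1=1, U2=0, U3=1, U4=1, U5=1, U6=1, U7=1, giving Y=1. Observed 0.
Test 1: faults giving observed 0 are {U1 stuck-at-0, U1 inverted output, U2 stuck-at-1, U2 inverted output, U4 stuck-at-0, U4 inverted output, U5 stuck-at-0, U5 inverted output, U6 stuck-at-0, U6 inverted output, U7 stuck-at-0, U7 inverted output}.
Test 2 (in0=1, in1=0, in2=1, in3=0, in4=1): fault-free U1=0, U2=0, U3=0, U4=1, U5=1, U6=1, U7=0 → 0; observed 1. Eliminates U1 stuck-at-0, U2 stuck-at-1, U2 inverted output, U4 stuck-at-0, U4 inverted output, U5 stuck-at-0, U5 inverted output, U6 stuck-at-0, U6 inverted output, U7 stuck-at-0.
Test 3 (in0=1, in1=1, in2=0, in3=0, in4=1): fault-free U1=0, U2=0, U3=0, U4=1, U5=1, U6=0, U7=0 → 0; observed 0. Eliminates U7 inverted output.
Only U1 inverted output is consistent with every test.

U1 inverted output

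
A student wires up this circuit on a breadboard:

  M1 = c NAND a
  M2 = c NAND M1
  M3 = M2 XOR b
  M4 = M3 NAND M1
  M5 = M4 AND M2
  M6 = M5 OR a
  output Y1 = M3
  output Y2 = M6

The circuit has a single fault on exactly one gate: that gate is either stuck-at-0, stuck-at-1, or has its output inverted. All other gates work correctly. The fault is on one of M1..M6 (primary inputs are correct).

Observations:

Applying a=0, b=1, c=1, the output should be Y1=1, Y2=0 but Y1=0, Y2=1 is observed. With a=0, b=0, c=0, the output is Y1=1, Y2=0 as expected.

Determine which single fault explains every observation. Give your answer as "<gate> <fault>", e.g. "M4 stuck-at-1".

Fault-free values for test 1 (a=0, b=1, c=1): M1=1, M2=0, M3=1, M4=0, M5=0, M6=0, giving Y1=1, Y2=0. Observed Y1=0, Y2=1.
Test 1: faults giving observed Y1=0, Y2=1 are {M1 stuck-at-0, M1 inverted output, M2 stuck-at-1, M2 inverted output}.
Test 2 (a=0, b=0, c=0): fault-free M1=1, M2=1, M3=1, M4=0, M5=0, M6=0 → Y1=1, Y2=0; observed Y1=1, Y2=0. Eliminates M1 stuck-at-0, M1 inverted output, M2 inverted output.
Only M2 stuck-at-1 is consistent with every test.

M2 stuck-at-1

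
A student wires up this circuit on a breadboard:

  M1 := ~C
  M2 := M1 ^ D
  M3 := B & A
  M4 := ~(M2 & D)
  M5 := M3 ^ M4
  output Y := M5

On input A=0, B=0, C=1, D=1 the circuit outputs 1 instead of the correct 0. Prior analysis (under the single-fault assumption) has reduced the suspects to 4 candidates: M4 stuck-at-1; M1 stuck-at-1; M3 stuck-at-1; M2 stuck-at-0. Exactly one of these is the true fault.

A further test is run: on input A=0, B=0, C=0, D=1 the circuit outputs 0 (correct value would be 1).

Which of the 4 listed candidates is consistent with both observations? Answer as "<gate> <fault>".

Evaluate each candidate on input A=0, B=0, C=0, D=1:
  M4 stuck-at-1: M1=1, M2=0, M3=0, M4=1 [stuck-at-1], M5=1 → 1 — eliminated
  M1 stuck-at-1: M1=1 [stuck-at-1], M2=0, M3=0, M4=1, M5=1 → 1 — eliminated
  M3 stuck-at-1: M1=1, M2=0, M3=1 [stuck-at-1], M4=1, M5=0 → 0 — matches
  M2 stuck-at-0: M1=1, M2=0 [stuck-at-0], M3=0, M4=1, M5=1 → 1 — eliminated
Only M3 stuck-at-1 reproduces the observed 0.

M3 stuck-at-1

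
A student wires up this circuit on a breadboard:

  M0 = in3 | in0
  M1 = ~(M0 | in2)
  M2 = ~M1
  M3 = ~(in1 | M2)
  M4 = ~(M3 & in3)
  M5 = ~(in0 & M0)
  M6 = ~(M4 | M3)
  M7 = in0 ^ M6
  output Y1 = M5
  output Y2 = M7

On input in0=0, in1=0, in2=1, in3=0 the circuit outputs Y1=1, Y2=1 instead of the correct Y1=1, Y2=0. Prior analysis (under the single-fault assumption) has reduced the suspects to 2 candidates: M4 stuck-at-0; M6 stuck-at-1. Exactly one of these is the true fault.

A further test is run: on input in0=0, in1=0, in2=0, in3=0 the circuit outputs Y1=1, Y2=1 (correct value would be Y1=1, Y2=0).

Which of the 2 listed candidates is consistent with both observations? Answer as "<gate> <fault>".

M6 stuck-at-1

Evaluate each candidate on input in0=0, in1=0, in2=0, in3=0:
  M4 stuck-at-0: M0=0, M1=1, M2=0, M3=1, M4=0 [stuck-at-0], M5=1, M6=0, M7=0 → Y1=1, Y2=0 — eliminated
  M6 stuck-at-1: M0=0, M1=1, M2=0, M3=1, M4=1, M5=1, M6=1 [stuck-at-1], M7=1 → Y1=1, Y2=1 — matches
Only M6 stuck-at-1 reproduces the observed Y1=1, Y2=1.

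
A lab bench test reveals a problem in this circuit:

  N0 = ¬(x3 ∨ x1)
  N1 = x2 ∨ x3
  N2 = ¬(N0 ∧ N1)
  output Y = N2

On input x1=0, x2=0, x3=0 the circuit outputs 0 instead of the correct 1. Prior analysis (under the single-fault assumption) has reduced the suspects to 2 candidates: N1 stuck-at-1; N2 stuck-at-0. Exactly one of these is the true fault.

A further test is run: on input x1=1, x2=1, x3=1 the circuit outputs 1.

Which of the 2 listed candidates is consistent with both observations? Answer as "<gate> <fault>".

N1 stuck-at-1

Evaluate each candidate on input x1=1, x2=1, x3=1:
  N1 stuck-at-1: N0=0, N1=1 [stuck-at-1], N2=1 → 1 — matches
  N2 stuck-at-0: N0=0, N1=1, N2=0 [stuck-at-0] → 0 — eliminated
Only N1 stuck-at-1 reproduces the observed 1.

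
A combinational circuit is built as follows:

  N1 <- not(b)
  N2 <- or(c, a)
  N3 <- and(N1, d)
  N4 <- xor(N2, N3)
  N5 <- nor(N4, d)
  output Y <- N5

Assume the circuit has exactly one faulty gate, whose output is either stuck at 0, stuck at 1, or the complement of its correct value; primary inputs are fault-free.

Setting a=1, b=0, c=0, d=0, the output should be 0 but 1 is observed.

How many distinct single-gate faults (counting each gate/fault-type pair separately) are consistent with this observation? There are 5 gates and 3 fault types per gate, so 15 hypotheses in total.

8

Fault-free: N1=1, N2=1, N3=0, N4=1, N5=0 → 0. Observed 1.
  N1: none of the 3 fault types match ✗
  N2: stuck-at-0, inverted output ✓; others ✗
  N3: stuck-at-1, inverted output ✓; others ✗
  N4: stuck-at-0, inverted output ✓; others ✗
  N5: stuck-at-1, inverted output ✓; others ✗
Consistent faults: {N2 stuck-at-0, N2 inverted output, N3 stuck-at-1, N3 inverted output, N4 stuck-at-0, N4 inverted output, N5 stuck-at-1, N5 inverted output} — 8 in all.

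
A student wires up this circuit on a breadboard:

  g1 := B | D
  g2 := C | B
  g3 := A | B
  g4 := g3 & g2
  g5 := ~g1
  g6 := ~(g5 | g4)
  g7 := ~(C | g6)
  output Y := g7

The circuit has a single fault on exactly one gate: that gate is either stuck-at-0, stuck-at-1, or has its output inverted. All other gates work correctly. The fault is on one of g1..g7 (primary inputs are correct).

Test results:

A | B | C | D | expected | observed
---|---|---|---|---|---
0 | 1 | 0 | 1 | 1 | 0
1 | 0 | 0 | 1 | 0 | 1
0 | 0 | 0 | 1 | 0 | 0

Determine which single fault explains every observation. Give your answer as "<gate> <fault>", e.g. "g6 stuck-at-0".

Fault-free values for test 1 (A=0, B=1, C=0, D=1): g1=1, g2=1, g3=1, g4=1, g5=0, g6=0, g7=1, giving Y=1. Observed 0.
Test 1: faults giving observed 0 are {g2 stuck-at-0, g2 inverted output, g3 stuck-at-0, g3 inverted output, g4 stuck-at-0, g4 inverted output, g6 stuck-at-1, g6 inverted output, g7 stuck-at-0, g7 inverted output}.
Test 2 (A=1, B=0, C=0, D=1): fault-free g1=1, g2=0, g3=1, g4=0, g5=0, g6=1, g7=0 → 0; observed 1. Eliminates g2 stuck-at-0, g3 stuck-at-0, g3 inverted output, g4 stuck-at-0, g6 stuck-at-1, g7 stuck-at-0.
Test 3 (A=0, B=0, C=0, D=1): fault-free g1=1, g2=0, g3=0, g4=0, g5=0, g6=1, g7=0 → 0; observed 0. Eliminates g4 inverted output, g6 inverted output, g7 inverted output.
Only g2 inverted output is consistent with every test.

g2 inverted output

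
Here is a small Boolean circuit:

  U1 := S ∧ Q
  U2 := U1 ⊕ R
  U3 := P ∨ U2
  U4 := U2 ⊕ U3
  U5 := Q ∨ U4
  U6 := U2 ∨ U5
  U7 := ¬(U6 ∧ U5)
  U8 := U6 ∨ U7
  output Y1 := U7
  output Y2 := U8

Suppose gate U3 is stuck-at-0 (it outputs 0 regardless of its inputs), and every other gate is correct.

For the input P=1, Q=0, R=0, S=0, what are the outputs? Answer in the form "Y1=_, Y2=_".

Propagate with U3 forced: U1=0, U2=0, U3=0 [stuck-at-0], U4=0, U5=0, U6=0, U7=1, U8=1.
So the outputs are Y1=1, Y2=1. (Without the fault they would be Y1=0, Y2=1.)

Y1=1, Y2=1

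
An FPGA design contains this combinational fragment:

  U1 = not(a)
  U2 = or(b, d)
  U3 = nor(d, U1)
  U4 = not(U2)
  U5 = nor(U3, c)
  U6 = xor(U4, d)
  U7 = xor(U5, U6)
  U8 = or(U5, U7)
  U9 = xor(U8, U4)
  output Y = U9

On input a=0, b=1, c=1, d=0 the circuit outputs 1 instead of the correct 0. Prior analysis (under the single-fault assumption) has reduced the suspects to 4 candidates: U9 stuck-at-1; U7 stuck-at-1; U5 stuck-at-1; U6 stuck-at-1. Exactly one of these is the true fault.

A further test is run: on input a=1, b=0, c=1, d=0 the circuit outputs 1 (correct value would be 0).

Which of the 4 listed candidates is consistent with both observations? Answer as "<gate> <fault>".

Evaluate each candidate on input a=1, b=0, c=1, d=0:
  U9 stuck-at-1: U1=0, U2=0, U3=1, U4=1, U5=0, U6=1, U7=1, U8=1, U9=1 [stuck-at-1] → 1 — matches
  U7 stuck-at-1: U1=0, U2=0, U3=1, U4=1, U5=0, U6=1, U7=1 [stuck-at-1], U8=1, U9=0 → 0 — eliminated
  U5 stuck-at-1: U1=0, U2=0, U3=1, U4=1, U5=1 [stuck-at-1], U6=1, U7=0, U8=1, U9=0 → 0 — eliminated
  U6 stuck-at-1: U1=0, U2=0, U3=1, U4=1, U5=0, U6=1 [stuck-at-1], U7=1, U8=1, U9=0 → 0 — eliminated
Only U9 stuck-at-1 reproduces the observed 1.

U9 stuck-at-1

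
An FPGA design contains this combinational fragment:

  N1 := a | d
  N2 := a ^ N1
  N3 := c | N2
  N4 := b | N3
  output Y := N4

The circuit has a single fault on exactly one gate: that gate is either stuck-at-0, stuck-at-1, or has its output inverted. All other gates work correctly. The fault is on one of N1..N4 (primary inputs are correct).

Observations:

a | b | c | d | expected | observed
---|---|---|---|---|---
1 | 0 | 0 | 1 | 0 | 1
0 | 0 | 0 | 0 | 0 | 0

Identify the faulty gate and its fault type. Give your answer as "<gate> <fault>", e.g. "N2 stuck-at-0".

Fault-free values for test 1 (a=1, b=0, c=0, d=1): N1=1, N2=0, N3=0, N4=0, giving Y=0. Observed 1.
Test 1: faults giving observed 1 are {N1 stuck-at-0, N1 inverted output, N2 stuck-at-1, N2 inverted output, N3 stuck-at-1, N3 inverted output, N4 stuck-at-1, N4 inverted output}.
Test 2 (a=0, b=0, c=0, d=0): fault-free N1=0, N2=0, N3=0, N4=0 → 0; observed 0. Eliminates N1 inverted output, N2 stuck-at-1, N2 inverted output, N3 stuck-at-1, N3 inverted output, N4 stuck-at-1, N4 inverted output.
Only N1 stuck-at-0 is consistent with every test.

N1 stuck-at-0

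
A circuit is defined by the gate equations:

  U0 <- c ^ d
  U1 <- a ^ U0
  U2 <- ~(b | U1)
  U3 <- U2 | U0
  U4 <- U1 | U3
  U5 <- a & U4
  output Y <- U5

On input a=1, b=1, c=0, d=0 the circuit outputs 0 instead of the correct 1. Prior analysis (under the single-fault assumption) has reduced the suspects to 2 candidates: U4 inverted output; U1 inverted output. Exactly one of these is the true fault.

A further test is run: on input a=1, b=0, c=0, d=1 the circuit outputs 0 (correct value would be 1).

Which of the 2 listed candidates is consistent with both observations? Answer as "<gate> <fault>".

Evaluate each candidate on input a=1, b=0, c=0, d=1:
  U4 inverted output: U0=1, U1=0, U2=1, U3=1, U4=0 [inverted output], U5=0 → 0 — matches
  U1 inverted output: U0=1, U1=1 [inverted output], U2=0, U3=1, U4=1, U5=1 → 1 — eliminated
Only U4 inverted output reproduces the observed 0.

U4 inverted output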